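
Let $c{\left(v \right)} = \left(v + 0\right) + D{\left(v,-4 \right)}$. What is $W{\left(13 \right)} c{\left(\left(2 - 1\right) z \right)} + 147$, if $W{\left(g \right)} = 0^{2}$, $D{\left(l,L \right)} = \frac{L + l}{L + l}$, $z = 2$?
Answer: $147$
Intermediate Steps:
$D{\left(l,L \right)} = 1$
$W{\left(g \right)} = 0$
$c{\left(v \right)} = 1 + v$ ($c{\left(v \right)} = \left(v + 0\right) + 1 = v + 1 = 1 + v$)
$W{\left(13 \right)} c{\left(\left(2 - 1\right) z \right)} + 147 = 0 \left(1 + \left(2 - 1\right) 2\right) + 147 = 0 \left(1 + 1 \cdot 2\right) + 147 = 0 \left(1 + 2\right) + 147 = 0 \cdot 3 + 147 = 0 + 147 = 147$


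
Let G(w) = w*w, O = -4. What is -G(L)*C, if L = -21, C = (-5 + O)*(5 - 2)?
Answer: 11907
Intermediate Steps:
C = -27 (C = (-5 - 4)*(5 - 2) = -9*3 = -27)
G(w) = w²
-G(L)*C = -(-21)²*(-27) = -441*(-27) = -1*(-11907) = 11907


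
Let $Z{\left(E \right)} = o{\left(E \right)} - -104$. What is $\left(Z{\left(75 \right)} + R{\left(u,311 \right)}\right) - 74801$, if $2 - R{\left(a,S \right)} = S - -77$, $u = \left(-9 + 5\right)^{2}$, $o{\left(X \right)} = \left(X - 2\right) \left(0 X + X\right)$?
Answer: $-69608$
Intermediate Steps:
$o{\left(X \right)} = X \left(-2 + X\right)$ ($o{\left(X \right)} = \left(-2 + X\right) \left(0 + X\right) = \left(-2 + X\right) X = X \left(-2 + X\right)$)
$u = 16$ ($u = \left(-4\right)^{2} = 16$)
$R{\left(a,S \right)} = -75 - S$ ($R{\left(a,S \right)} = 2 - \left(S - -77\right) = 2 - \left(S + 77\right) = 2 - \left(77 + S\right) = -75 - S$)
$Z{\left(E \right)} = 104 + E \left(-2 + E\right)$ ($Z{\left(E \right)} = E \left(-2 + E\right) - -104 = E \left(-2 + E\right) + 104 = 104 + E \left(-2 + E\right)$)
$\left(Z{\left(75 \right)} + R{\left(u,311 \right)}\right) - 74801 = \left(\left(104 + 75 \left(-2 + 75\right)\right) - 386\right) - 74801 = \left(\left(104 + 75 \cdot 73\right) - 386\right) - 74801 = \left(\left(104 + 5475\right) - 386\right) - 74801 = \left(5579 - 386\right) - 74801 = 5193 - 74801 = -69608$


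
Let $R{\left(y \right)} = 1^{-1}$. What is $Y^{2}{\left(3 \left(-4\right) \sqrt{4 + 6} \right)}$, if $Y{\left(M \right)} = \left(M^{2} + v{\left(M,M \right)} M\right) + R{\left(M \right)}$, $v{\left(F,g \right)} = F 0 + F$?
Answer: $8300161$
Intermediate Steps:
$v{\left(F,g \right)} = F$ ($v{\left(F,g \right)} = 0 + F = F$)
$R{\left(y \right)} = 1$
$Y{\left(M \right)} = 1 + 2 M^{2}$ ($Y{\left(M \right)} = \left(M^{2} + M M\right) + 1 = \left(M^{2} + M^{2}\right) + 1 = 2 M^{2} + 1 = 1 + 2 M^{2}$)
$Y^{2}{\left(3 \left(-4\right) \sqrt{4 + 6} \right)} = \left(1 + 2 \left(3 \left(-4\right) \sqrt{4 + 6}\right)^{2}\right)^{2} = \left(1 + 2 \left(- 12 \sqrt{10}\right)^{2}\right)^{2} = \left(1 + 2 \cdot 1440\right)^{2} = \left(1 + 2880\right)^{2} = 2881^{2} = 8300161$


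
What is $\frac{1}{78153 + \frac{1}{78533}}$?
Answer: $\frac{78533}{6137589550} \approx 1.2795 \cdot 10^{-5}$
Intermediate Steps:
$\frac{1}{78153 + \frac{1}{78533}} = \frac{1}{\frac{6137589550}{78533}} = \frac{78533}{6137589550}$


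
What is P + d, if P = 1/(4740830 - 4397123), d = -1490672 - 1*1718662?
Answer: -1103070561137/343707 ≈ -3.2093e+6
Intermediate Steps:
d = -3209334 (d = -1490672 - 1718662 = -3209334)
P = 1/343707 ≈ 2.9095e-6
P + d = 1/343707 - 3209334 = -1103070561137/343707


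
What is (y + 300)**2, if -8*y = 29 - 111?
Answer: 1540081/16 ≈ 96255.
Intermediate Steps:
y = 41/4 (y = -(29 - 111)/8 = -1/8*(-82) = 41/4 ≈ 10.250)
(y + 300)**2 = (41/4 + 300)**2 = (1241/4)**2 = 1540081/16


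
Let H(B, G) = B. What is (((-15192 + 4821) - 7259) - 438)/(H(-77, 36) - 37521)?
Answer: 9034/18799 ≈ 0.48056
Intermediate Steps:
(((-15192 + 4821) - 7259) - 438)/(H(-77, 36) - 37521) = (((-15192 + 4821) - 7259) - 438)/(-77 - 37521) = ((-10371 - 7259) - 438)/(-37598) = (-17630 - 438)*(-1/37598) = -18068*(-1/37598) = 9034/18799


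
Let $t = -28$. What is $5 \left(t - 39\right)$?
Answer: $-335$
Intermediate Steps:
$5 \left(t - 39\right) = 5 \left(-28 - 39\right) = 5 \left(-67\right) = -335$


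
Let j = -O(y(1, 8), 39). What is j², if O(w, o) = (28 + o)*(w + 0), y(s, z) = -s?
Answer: 4489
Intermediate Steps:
O(w, o) = w*(28 + o) (O(w, o) = (28 + o)*w = w*(28 + o))
j = 67 (j = -(-1*1)*(28 + 39) = -(-1)*67 = -1*(-67) = 67)
j² = 67² = 4489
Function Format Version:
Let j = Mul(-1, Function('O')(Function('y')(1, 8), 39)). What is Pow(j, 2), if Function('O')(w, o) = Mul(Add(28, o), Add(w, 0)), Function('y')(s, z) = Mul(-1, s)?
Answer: 4489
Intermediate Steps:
Function('O')(w, o) = Mul(w, Add(28, o)) (Function('O')(w, o) = Mul(Add(28, o), w) = Mul(w, Add(28, o)))
j = 67 (j = Mul(-1, Mul(Mul(-1, 1), Add(28, 39))) = Mul(-1, Mul(-1, 67)) = Mul(-1, -67) = 67)
Pow(j, 2) = Pow(67, 2) = 4489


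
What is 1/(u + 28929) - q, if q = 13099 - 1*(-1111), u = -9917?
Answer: -270160519/19012 ≈ -14210.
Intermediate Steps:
q = 14210 (q = 13099 + 1111 = 14210)
1/(u + 28929) - q = 1/(-9917 + 28929) - 1*14210 = 1/19012 - 14210 = -270160519/19012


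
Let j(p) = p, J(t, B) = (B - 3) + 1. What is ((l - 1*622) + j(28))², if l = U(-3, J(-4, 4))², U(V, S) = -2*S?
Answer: 334084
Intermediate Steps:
J(t, B) = -2 + B (J(t, B) = (-3 + B) + 1 = -2 + B)
l = 16 (l = (-2*(-2 + 4))² = (-2*2)² = (-4)² = 16)
((l - 1*622) + j(28))² = ((16 - 1*622) + 28)² = ((16 - 622) + 28)² = (-606 + 28)² = (-578)² = 334084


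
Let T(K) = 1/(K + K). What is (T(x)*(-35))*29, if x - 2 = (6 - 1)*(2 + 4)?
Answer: -1015/64 ≈ -15.859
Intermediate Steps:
x = 32 (x = 2 + (6 - 1)*(2 + 4) = 2 + 5*6 = 2 + 30 = 32)
T(K) = 1/(2*K)
(T(x)*(-35))*29 = (((1/2)/32)*(-35))*29 = (((1/2)*(1/32))*(-35))*29 = ((1/64)*(-35))*29 = -35/64*29 = -1015/64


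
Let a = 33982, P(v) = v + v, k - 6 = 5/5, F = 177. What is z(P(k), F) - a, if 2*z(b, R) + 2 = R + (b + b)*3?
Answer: -67705/2 ≈ -33853.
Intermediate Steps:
k = 7 (k = 6 + 5/5 = 6 + 5*(⅕) = 6 + 1 = 7)
P(v) = 2*v
z(b, R) = -1 + R/2 + 3*b (z(b, R) = -1 + (R + (b + b)*3)/2 = -1 + (R + (2*b)*3)/2 = -1 + (R + 6*b)/2 = -1 + (R/2 + 3*b) = -1 + R/2 + 3*b)
z(P(k), F) - a = (-1 + (½)*177 + 3*(2*7)) - 1*33982 = (-1 + 177/2 + 3*14) - 33982 = (-1 + 177/2 + 42) - 33982 = 259/2 - 33982 = -67705/2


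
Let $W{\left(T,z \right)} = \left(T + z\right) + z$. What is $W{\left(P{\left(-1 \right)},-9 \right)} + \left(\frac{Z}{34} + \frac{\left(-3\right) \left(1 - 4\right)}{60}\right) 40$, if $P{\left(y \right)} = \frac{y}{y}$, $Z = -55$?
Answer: $- \frac{1287}{17} \approx -75.706$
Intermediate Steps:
$P{\left(y \right)} = 1$
$W{\left(T,z \right)} = T + 2 z$
$W{\left(P{\left(-1 \right)},-9 \right)} + \left(\frac{Z}{34} + \frac{\left(-3\right) \left(1 - 4\right)}{60}\right) 40 = \left(1 + 2 \left(-9\right)\right) + \left(- \frac{55}{34} + \frac{\left(-3\right) \left(1 - 4\right)}{60}\right) 40 = \left(1 - 18\right) + \left(\left(-55\right) \frac{1}{34} + \left(-3\right) \left(-3\right) \frac{1}{60}\right) 40 = -17 + \left(- \frac{55}{34} + 9 \cdot \frac{1}{60}\right) 40 = -17 + \left(- \frac{55}{34} + \frac{3}{20}\right) 40 = -17 - \frac{998}{17} = - \frac{1287}{17}$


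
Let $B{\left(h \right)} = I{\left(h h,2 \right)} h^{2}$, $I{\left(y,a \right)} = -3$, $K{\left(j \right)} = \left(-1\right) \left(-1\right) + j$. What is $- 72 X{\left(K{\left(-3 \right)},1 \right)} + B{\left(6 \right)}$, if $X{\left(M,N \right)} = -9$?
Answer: $540$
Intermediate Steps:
$K{\left(j \right)} = 1 + j$
$B{\left(h \right)} = - 3 h^{2}$
$- 72 X{\left(K{\left(-3 \right)},1 \right)} + B{\left(6 \right)} = \left(-72\right) \left(-9\right) - 3 \cdot 6^{2} = 648 - 108 = 540$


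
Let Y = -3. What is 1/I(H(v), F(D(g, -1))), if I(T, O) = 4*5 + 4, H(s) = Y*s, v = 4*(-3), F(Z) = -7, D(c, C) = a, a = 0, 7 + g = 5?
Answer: 1/24 ≈ 0.041667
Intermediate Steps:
g = -2 (g = -7 + 5 = -2)
D(c, C) = 0
v = -12
H(s) = -3*s
I(T, O) = 24 (I(T, O) = 20 + 4 = 24)
1/I(H(v), F(D(g, -1))) = 1/24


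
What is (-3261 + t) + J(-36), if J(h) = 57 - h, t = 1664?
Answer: -1504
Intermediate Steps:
(-3261 + t) + J(-36) = (-3261 + 1664) + (57 - 1*(-36)) = -1597 + (57 + 36) = -1597 + 93 = -1504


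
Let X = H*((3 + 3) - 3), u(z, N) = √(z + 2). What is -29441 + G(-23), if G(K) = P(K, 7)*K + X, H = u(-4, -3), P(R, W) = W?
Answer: -29602 + 3*I*√2 ≈ -29602.0 + 4.2426*I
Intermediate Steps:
u(z, N) = √(2 + z)
H = I*√2 (H = √(2 - 4) = √(-2) = I*√2 ≈ 1.4142*I)
X = 3*I*√2 (X = (I*√2)*((3 + 3) - 3) = (I*√2)*(6 - 3) = (I*√2)*3 = 3*I*√2 ≈ 4.2426*I)
G(K) = 7*K + 3*I*√2
-29441 + G(-23) = -29441 + (7*(-23) + 3*I*√2) = -29441 + (-161 + 3*I*√2) = -29602 + 3*I*√2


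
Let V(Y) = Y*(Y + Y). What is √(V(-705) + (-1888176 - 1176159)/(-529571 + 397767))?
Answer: √4317333288958785/65902 ≈ 997.03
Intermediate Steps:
V(Y) = 2*Y² (V(Y) = Y*(2*Y) = 2*Y²)
√(V(-705) + (-1888176 - 1176159)/(-529571 + 397767)) = √(2*(-705)² + (-1888176 - 1176159)/(-529571 + 397767)) = √(2*497025 - 3064335/(-131804)) = √(994050 - 3064335*(-1/131804)) = √(994050 + 3064335/131804) = √(131022830535/131804) = √4317333288958785/65902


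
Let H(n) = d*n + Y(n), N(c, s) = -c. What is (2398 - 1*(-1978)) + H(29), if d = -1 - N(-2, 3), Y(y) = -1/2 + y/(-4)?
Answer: 17125/4 ≈ 4281.3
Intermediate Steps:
Y(y) = -½ - y/4 (Y(y) = -1*½ + y*(-¼) = -½ - y/4)
d = -3 (d = -1 - (-1)*(-2) = -1 - 1*2 = -1 - 2 = -3)
H(n) = -½ - 13*n/4 (H(n) = -3*n + (-½ - n/4) = -½ - 13*n/4)
(2398 - 1*(-1978)) + H(29) = (2398 - 1*(-1978)) + (-½ - 13/4*29) = (2398 + 1978) + (-½ - 377/4) = 4376 - 379/4 = 17125/4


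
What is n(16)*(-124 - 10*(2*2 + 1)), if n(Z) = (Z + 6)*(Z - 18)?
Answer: 7656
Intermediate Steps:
n(Z) = (-18 + Z)*(6 + Z) (n(Z) = (6 + Z)*(-18 + Z) = (-18 + Z)*(6 + Z))
n(16)*(-124 - 10*(2*2 + 1)) = (-108 + 16**2 - 12*16)*(-124 - 10*(2*2 + 1)) = (-108 + 256 - 192)*(-124 - 10*(4 + 1)) = -44*(-124 - 10*5) = -44*(-124 - 50) = -44*(-174) = 7656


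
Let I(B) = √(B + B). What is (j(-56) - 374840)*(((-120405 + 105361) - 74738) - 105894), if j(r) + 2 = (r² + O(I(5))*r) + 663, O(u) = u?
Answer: 72604210068 + 10957856*√10 ≈ 7.2639e+10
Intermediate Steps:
I(B) = √2*√B (I(B) = √(2*B) = √2*√B)
j(r) = 661 + r² + r*√10 (j(r) = -2 + ((r² + (√2*√5)*r) + 663) = -2 + ((r² + √10*r) + 663) = -2 + ((r² + r*√10) + 663) = -2 + (663 + r² + r*√10) = 661 + r² + r*√10)
(j(-56) - 374840)*(((-120405 + 105361) - 74738) - 105894) = ((661 + (-56)² - 56*√10) - 374840)*(((-120405 + 105361) - 74738) - 105894) = ((661 + 3136 - 56*√10) - 374840)*((-15044 - 74738) - 105894) = ((3797 - 56*√10) - 374840)*(-89782 - 105894) = (-371043 - 56*√10)*(-195676) = 72604210068 + 10957856*√10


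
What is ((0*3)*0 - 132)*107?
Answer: -14124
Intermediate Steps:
((0*3)*0 - 132)*107 = (0*0 - 132)*107 = (0 - 132)*107 = -132*107 = -14124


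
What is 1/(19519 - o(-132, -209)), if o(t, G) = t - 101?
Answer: 1/19752 ≈ 5.0628e-5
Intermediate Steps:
o(t, G) = -101 + t
1/(19519 - o(-132, -209)) = 1/(19519 - (-101 - 132)) = 1/(19519 - 1*(-233)) = 1/(19519 + 233) = 1/19752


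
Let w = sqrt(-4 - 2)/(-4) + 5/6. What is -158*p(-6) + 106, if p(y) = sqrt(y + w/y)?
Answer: 106 - 79*sqrt(-884 + 6*I*sqrt(6))/6 ≈ 102.75 - 391.49*I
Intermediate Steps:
w = 5/6 - I*sqrt(6)/4 (w = sqrt(-6)*(-1/4) + 5*(1/6) = (I*sqrt(6))*(-1/4) + 5/6 = -I*sqrt(6)/4 + 5/6 = 5/6 - I*sqrt(6)/4 ≈ 0.83333 - 0.61237*I)
p(y) = sqrt(y + (5/6 - I*sqrt(6)/4)/y)
-158*p(-6) + 106 = -79*sqrt(3)*sqrt((10 + 12*(-6)**2 - 3*I*sqrt(6))/(-6))/3 + 106 = -79*sqrt(3)*sqrt(-(10 + 12*36 - 3*I*sqrt(6))/6)/3 + 106 = -79*sqrt(3)*sqrt(-(10 + 432 - 3*I*sqrt(6))/6)/3 + 106 = -79*sqrt(3)*sqrt(-(442 - 3*I*sqrt(6))/6)/3 + 106 = -79*sqrt(3)*sqrt(-221/3 + I*sqrt(6)/2)/3 + 106 = 106 - 79*sqrt(3)*sqrt(-221/3 + I*sqrt(6)/2)/3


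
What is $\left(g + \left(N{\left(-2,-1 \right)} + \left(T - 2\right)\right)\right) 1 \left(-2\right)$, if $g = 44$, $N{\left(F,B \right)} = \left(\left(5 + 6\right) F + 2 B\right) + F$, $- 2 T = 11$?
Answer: $-21$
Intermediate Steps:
$T = - \frac{11}{2}$ ($T = \left(- \frac{1}{2}\right) 11 = - \frac{11}{2} \approx -5.5$)
$N{\left(F,B \right)} = 2 B + 12 F$ ($N{\left(F,B \right)} = \left(11 F + 2 B\right) + F = \left(2 B + 11 F\right) + F = 2 B + 12 F$)
$\left(g + \left(N{\left(-2,-1 \right)} + \left(T - 2\right)\right)\right) 1 \left(-2\right) = \left(44 + \left(\left(2 \left(-1\right) + 12 \left(-2\right)\right) - \frac{15}{2}\right)\right) 1 \left(-2\right) = \left(44 - \frac{67}{2}\right) \left(-2\right) = \frac{21}{2} \left(-2\right) = -21$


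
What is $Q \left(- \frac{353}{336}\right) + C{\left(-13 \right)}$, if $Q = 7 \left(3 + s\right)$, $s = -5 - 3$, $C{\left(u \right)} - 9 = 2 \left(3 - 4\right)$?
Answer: $\frac{2101}{48} \approx 43.771$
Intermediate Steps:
$C{\left(u \right)} = 7$ ($C{\left(u \right)} = 9 + 2 \left(3 - 4\right) = 9 + 2 \left(-1\right) = 9 - 2 = 7$)
$s = -8$ ($s = -5 - 3 = -8$)
$Q = -35$ ($Q = 7 \left(3 - 8\right) = 7 \left(-5\right) = -35$)
$Q \left(- \frac{353}{336}\right) + C{\left(-13 \right)} = - 35 \left(- \frac{353}{336}\right) + 7 = - 35 \left(\left(-353\right) \frac{1}{336}\right) + 7 = \left(-35\right) \left(- \frac{353}{336}\right) + 7 = \frac{1765}{48} + 7 = \frac{2101}{48}$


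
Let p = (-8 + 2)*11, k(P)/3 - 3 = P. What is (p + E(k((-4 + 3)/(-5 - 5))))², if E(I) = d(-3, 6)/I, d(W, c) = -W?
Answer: 4145296/961 ≈ 4313.5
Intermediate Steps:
k(P) = 9 + 3*P
E(I) = 3/I (E(I) = (-1*(-3))/I = 3/I)
p = -66 (p = -6*11 = -66)
(p + E(k((-4 + 3)/(-5 - 5))))² = (-66 + 3/(9 + 3*((-4 + 3)/(-5 - 5))))² = (-66 + 3/(9 + 3*(-1/(-10))))² = (-66 + 3/(9 + 3*(-1*(-⅒))))² = (-66 + 3/(9 + 3*(⅒)))² = (-66 + 3/(9 + 3/10))² = (-66 + 3/(93/10))² = (-66 + 3*(10/93))² = (-66 + 10/31)² = (-2036/31)² = 4145296/961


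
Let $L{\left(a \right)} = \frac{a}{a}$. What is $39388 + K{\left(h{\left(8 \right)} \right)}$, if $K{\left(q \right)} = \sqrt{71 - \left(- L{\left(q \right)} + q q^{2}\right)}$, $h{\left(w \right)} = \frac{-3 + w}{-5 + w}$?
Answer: $39388 + \frac{\sqrt{5457}}{9} \approx 39396.0$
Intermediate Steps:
$L{\left(a \right)} = 1$
$h{\left(w \right)} = \frac{-3 + w}{-5 + w}$
$K{\left(q \right)} = \sqrt{72 - q^{3}}$ ($K{\left(q \right)} = \sqrt{71 - \left(-1 + q q^{2}\right)} = \sqrt{71 - \left(-1 + q^{3}\right)} = \sqrt{72 - q^{3}}$)
$39388 + K{\left(h{\left(8 \right)} \right)} = 39388 + \sqrt{72 - \left(\frac{-3 + 8}{-5 + 8}\right)^{3}} = 39388 + \sqrt{72 - \left(\frac{1}{3} \cdot 5\right)^{3}} = 39388 + \sqrt{72 - \left(\frac{5}{3}\right)^{3}} = 39388 + \sqrt{72 - \frac{125}{27}} = 39388 + \sqrt{\frac{1819}{27}} = 39388 + \frac{\sqrt{5457}}{9}$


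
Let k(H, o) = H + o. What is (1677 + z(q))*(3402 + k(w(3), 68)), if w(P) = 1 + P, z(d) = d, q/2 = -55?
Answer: 5443758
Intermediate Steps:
q = -110 (q = 2*(-55) = -110)
(1677 + z(q))*(3402 + k(w(3), 68)) = (1677 - 110)*(3402 + ((1 + 3) + 68)) = 1567*(3402 + (4 + 68)) = 1567*(3402 + 72) = 1567*3474 = 5443758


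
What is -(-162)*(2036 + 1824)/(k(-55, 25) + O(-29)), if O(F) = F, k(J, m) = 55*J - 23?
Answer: -625320/3077 ≈ -203.22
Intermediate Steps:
k(J, m) = -23 + 55*J
-(-162)*(2036 + 1824)/(k(-55, 25) + O(-29)) = -(-162)*(2036 + 1824)/((-23 + 55*(-55)) - 29) = -(-162)*3860/((-23 - 3025) - 29) = -(-162)*3860/(-3048 - 29) = -(-162)*3860/(-3077) = -(-162)*3860*(-1/3077) = -(-162)*(-3860)/3077 = -1*625320/3077 = -625320/3077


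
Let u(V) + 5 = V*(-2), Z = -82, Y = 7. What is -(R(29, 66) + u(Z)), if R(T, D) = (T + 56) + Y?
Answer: -251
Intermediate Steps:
R(T, D) = 63 + T (R(T, D) = (T + 56) + 7 = (56 + T) + 7 = 63 + T)
u(V) = -5 - 2*V (u(V) = -5 + V*(-2) = -5 - 2*V)
-(R(29, 66) + u(Z)) = -((63 + 29) + (-5 - 2*(-82))) = -(92 + (-5 + 164)) = -(92 + 159) = -1*251 = -251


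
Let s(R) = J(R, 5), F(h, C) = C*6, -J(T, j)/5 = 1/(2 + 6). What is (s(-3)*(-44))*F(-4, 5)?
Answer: 825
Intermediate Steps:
J(T, j) = -5/8 (J(T, j) = -5/(2 + 6) = -5/8)
F(h, C) = 6*C
s(R) = -5/8
(s(-3)*(-44))*F(-4, 5) = (-5/8*(-44))*(6*5) = (55/2)*30 = 825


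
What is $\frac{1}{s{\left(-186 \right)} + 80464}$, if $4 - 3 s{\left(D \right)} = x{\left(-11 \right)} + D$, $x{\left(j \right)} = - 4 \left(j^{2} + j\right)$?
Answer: $\frac{1}{80674} \approx 1.2396 \cdot 10^{-5}$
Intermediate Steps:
$x{\left(j \right)} = - 4 j - 4 j^{2}$ ($x{\left(j \right)} = - 4 \left(j + j^{2}\right) = - 4 j - 4 j^{2}$)
$s{\left(D \right)} = 148 - \frac{D}{3}$ ($s{\left(D \right)} = \frac{4}{3} - \frac{\left(-4\right) \left(-11\right) \left(1 - 11\right) + D}{3} = \frac{4}{3} - \frac{\left(-4\right) \left(-11\right) \left(-10\right) + D}{3} = \frac{4}{3} - \frac{-440 + D}{3} = \frac{4}{3} - \left(- \frac{440}{3} + \frac{D}{3}\right) = 148 - \frac{D}{3}$)
$\frac{1}{s{\left(-186 \right)} + 80464} = \frac{1}{\left(148 - -62\right) + 80464} = \frac{1}{\left(148 + 62\right) + 80464} = \frac{1}{210 + 80464} = \frac{1}{80674}$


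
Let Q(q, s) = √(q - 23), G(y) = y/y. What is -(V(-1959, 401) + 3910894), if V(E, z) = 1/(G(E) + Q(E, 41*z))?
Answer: (-3910894*√1982 + 3910895*I)/(√1982 - I) ≈ -3.9109e+6 + 0.0224*I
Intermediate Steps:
G(y) = 1
Q(q, s) = √(-23 + q)
V(E, z) = 1/(1 + √(-23 + E))
-(V(-1959, 401) + 3910894) = -(1/(1 + √(-23 - 1959)) + 3910894) = -(1/(1 + √(-1982)) + 3910894) = -(1/(1 + I*√1982) + 3910894) = -(3910894 + 1/(1 + I*√1982)) = -3910894 - 1/(1 + I*√1982)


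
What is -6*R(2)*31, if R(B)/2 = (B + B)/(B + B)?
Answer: -372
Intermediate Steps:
R(B) = 2 (R(B) = 2*((B + B)/(B + B)) = 2*((2*B)/((2*B))) = 2*((2*B)*(1/(2*B))) = 2*1 = 2)
-6*R(2)*31 = -6*2*31 = -12*31 = -372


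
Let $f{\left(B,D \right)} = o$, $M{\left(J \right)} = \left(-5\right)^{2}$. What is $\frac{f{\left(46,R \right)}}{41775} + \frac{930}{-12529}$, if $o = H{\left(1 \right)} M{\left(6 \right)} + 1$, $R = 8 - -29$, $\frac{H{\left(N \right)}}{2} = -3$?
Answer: $- \frac{40717571}{523398975} \approx -0.077795$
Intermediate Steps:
$M{\left(J \right)} = 25$
$H{\left(N \right)} = -6$ ($H{\left(N \right)} = 2 \left(-3\right) = -6$)
$R = 37$ ($R = 8 + 29 = 37$)
$o = -149$ ($o = \left(-6\right) 25 + 1 = -150 + 1 = -149$)
$f{\left(B,D \right)} = -149$
$\frac{f{\left(46,R \right)}}{41775} + \frac{930}{-12529} = - \frac{149}{41775} + \frac{930}{-12529} = \left(-149\right) \frac{1}{41775} + 930 \left(- \frac{1}{12529}\right) = - \frac{149}{41775} - \frac{930}{12529} = - \frac{40717571}{523398975}$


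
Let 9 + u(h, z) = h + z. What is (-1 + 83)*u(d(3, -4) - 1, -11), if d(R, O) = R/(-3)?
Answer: -1804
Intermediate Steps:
d(R, O) = -R/3 (d(R, O) = R*(-1/3) = -R/3)
u(h, z) = -9 + h + z (u(h, z) = -9 + (h + z) = -9 + h + z)
(-1 + 83)*u(d(3, -4) - 1, -11) = (-1 + 83)*(-9 + (-1/3*3 - 1) - 11) = 82*(-9 + (-1 - 1) - 11) = 82*(-9 - 2 - 11) = 82*(-22) = -1804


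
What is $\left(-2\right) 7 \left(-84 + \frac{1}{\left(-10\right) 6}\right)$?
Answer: $\frac{35287}{30} \approx 1176.2$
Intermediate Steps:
$\left(-2\right) 7 \left(-84 + \frac{1}{\left(-10\right) 6}\right) = - 14 \left(-84 + \frac{1}{-60}\right) = - 14 \left(-84 - \frac{1}{60}\right) = \left(-14\right) \left(- \frac{5041}{60}\right) = \frac{35287}{30}$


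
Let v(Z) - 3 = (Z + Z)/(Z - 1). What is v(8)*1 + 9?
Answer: 100/7 ≈ 14.286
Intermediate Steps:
v(Z) = 3 + 2*Z/(-1 + Z) (v(Z) = 3 + (Z + Z)/(Z - 1) = 3 + (2*Z)/(-1 + Z) = 3 + 2*Z/(-1 + Z))
v(8)*1 + 9 = ((-3 + 5*8)/(-1 + 8))*1 + 9 = ((-3 + 40)/7)*1 + 9 = ((1/7)*37)*1 + 9 = (37/7)*1 + 9 = 37/7 + 9 = 100/7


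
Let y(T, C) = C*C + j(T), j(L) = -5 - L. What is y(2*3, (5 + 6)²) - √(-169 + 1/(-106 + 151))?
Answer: 14630 - 2*I*√9505/15 ≈ 14630.0 - 12.999*I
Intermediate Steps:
y(T, C) = -5 + C² - T (y(T, C) = C*C + (-5 - T) = C² + (-5 - T) = -5 + C² - T)
y(2*3, (5 + 6)²) - √(-169 + 1/(-106 + 151)) = (-5 + ((5 + 6)²)² - 2*3) - √(-169 + 1/(-106 + 151)) = (-5 + (11²)² - 1*6) - √(-169 + 1/45) = (-5 + 121² - 6) - √(-169 + 1/45) = (-5 + 14641 - 6) - √(-7604/45) = 14630 - 2*I*√9505/15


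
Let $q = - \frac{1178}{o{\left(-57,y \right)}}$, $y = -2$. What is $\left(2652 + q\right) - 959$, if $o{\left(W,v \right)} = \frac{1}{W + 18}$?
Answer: $47635$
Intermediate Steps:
$o{\left(W,v \right)} = \frac{1}{18 + W}$
$q = 45942$ ($q = - \frac{1178}{\frac{1}{18 - 57}} = - \frac{1178}{\frac{1}{-39}} = - \frac{1178}{- \frac{1}{39}} = \left(-1178\right) \left(-39\right) = 45942$)
$\left(2652 + q\right) - 959 = \left(2652 + 45942\right) - 959 = 48594 - 959 = 47635$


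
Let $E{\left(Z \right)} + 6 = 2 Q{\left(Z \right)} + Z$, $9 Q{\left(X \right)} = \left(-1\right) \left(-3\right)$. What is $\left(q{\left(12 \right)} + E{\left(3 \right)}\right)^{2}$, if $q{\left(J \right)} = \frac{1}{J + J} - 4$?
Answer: $\frac{22801}{576} \approx 39.585$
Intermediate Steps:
$Q{\left(X \right)} = \frac{1}{3}$ ($Q{\left(X \right)} = \frac{\left(-1\right) \left(-3\right)}{9} = \frac{1}{9} \cdot 3 = \frac{1}{3}$)
$q{\left(J \right)} = -4 + \frac{1}{2 J}$ ($q{\left(J \right)} = \frac{1}{2 J} - 4 = -4 + \frac{1}{2 J}$)
$E{\left(Z \right)} = - \frac{16}{3} + Z$ ($E{\left(Z \right)} = -6 + \left(2 \cdot \frac{1}{3} + Z\right) = -6 + \left(\frac{2}{3} + Z\right) = - \frac{16}{3} + Z$)
$\left(q{\left(12 \right)} + E{\left(3 \right)}\right)^{2} = \left(\left(-4 + \frac{1}{2 \cdot 12}\right) + \left(- \frac{16}{3} + 3\right)\right)^{2} = \left(\left(-4 + \frac{1}{2} \cdot \frac{1}{12}\right) - \frac{7}{3}\right)^{2} = \left(\left(-4 + \frac{1}{24}\right) - \frac{7}{3}\right)^{2} = \left(- \frac{95}{24} - \frac{7}{3}\right)^{2} = \left(- \frac{151}{24}\right)^{2} = \frac{22801}{576}$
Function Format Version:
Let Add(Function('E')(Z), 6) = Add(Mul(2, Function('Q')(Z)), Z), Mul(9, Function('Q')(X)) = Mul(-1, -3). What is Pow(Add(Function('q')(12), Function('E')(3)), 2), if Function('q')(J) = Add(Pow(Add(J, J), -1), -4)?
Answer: Rational(22801, 576) ≈ 39.585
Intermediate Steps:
Function('Q')(X) = Rational(1, 3) (Function('Q')(X) = Mul(Rational(1, 9), Mul(-1, -3)) = Mul(Rational(1, 9), 3) = Rational(1, 3))
Function('q')(J) = Add(-4, Mul(Rational(1, 2), Pow(J, -1))) (Function('q')(J) = Add(Pow(Mul(2, J), -1), -4) = Add(Mul(Rational(1, 2), Pow(J, -1)), -4) = Add(-4, Mul(Rational(1, 2), Pow(J, -1))))
Function('E')(Z) = Add(Rational(-16, 3), Z) (Function('E')(Z) = Add(-6, Add(Mul(2, Rational(1, 3)), Z)) = Add(-6, Add(Rational(2, 3), Z)) = Add(Rational(-16, 3), Z))
Pow(Add(Function('q')(12), Function('E')(3)), 2) = Pow(Add(Add(-4, Mul(Rational(1, 2), Pow(12, -1))), Add(Rational(-16, 3), 3)), 2) = Pow(Add(Add(-4, Mul(Rational(1, 2), Rational(1, 12))), Rational(-7, 3)), 2) = Pow(Add(Add(-4, Rational(1, 24)), Rational(-7, 3)), 2) = Pow(Add(Rational(-95, 24), Rational(-7, 3)), 2) = Pow(Rational(-151, 24), 2) = Rational(22801, 576)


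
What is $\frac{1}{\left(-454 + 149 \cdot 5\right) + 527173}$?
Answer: $\frac{1}{527464} \approx 1.8959 \cdot 10^{-6}$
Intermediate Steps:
$\frac{1}{\left(-454 + 149 \cdot 5\right) + 527173} = \frac{1}{\left(-454 + 745\right) + 527173} = \frac{1}{291 + 527173} = \frac{1}{527464}$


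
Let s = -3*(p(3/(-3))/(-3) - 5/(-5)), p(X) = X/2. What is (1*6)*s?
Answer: -21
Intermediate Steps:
p(X) = X/2 (p(X) = X*(1/2) = X/2)
s = -7/2 (s = -3*(((3/(-3))/2)/(-3) - 5/(-5)) = -3*(((3*(-1/3))/2)*(-1/3) - 5*(-1/5)) = -3*(((1/2)*(-1))*(-1/3) + 1) = -3*(-1/2*(-1/3) + 1) = -3*(1/6 + 1) = -3*7/6 = -1*7/2 = -7/2 ≈ -3.5000)
(1*6)*s = (1*6)*(-7/2) = 6*(-7/2) = -21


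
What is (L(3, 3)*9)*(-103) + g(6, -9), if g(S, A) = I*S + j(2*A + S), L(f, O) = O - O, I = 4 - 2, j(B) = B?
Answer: 0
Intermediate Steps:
I = 2
L(f, O) = 0
g(S, A) = 2*A + 3*S (g(S, A) = 2*S + (2*A + S) = 2*S + (S + 2*A) = 2*A + 3*S)
(L(3, 3)*9)*(-103) + g(6, -9) = (0*9)*(-103) + (2*(-9) + 3*6) = 0*(-103) + (-18 + 18) = 0 + 0 = 0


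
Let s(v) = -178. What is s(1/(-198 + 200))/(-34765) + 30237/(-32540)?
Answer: -209079437/226250620 ≈ -0.92411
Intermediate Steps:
s(1/(-198 + 200))/(-34765) + 30237/(-32540) = -178/(-34765) + 30237/(-32540) = -178*(-1/34765) + 30237*(-1/32540) = 178/34765 - 30237/32540 = -209079437/226250620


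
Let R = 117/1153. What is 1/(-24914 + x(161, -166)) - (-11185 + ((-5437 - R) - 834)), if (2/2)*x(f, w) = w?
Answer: 504782274647/28917240 ≈ 17456.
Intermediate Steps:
R = 117/1153 (R = 117*(1/1153) = 117/1153 ≈ 0.10147)
x(f, w) = w
1/(-24914 + x(161, -166)) - (-11185 + ((-5437 - R) - 834)) = 1/(-24914 - 166) - (-11185 + ((-5437 - 1*117/1153) - 834)) = 1/(-25080) - (-11185 + ((-5437 - 117/1153) - 834)) = -1/25080 - (-11185 + (-6268978/1153 - 834)) = -1/25080 - (-11185 - 7230580/1153) = -1/25080 - 1*(-20126885/1153) = -1/25080 + 20126885/1153 = 504782274647/28917240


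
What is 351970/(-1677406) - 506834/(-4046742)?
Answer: -143541347284/1697007327813 ≈ -0.084585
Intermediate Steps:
351970/(-1677406) - 506834/(-4046742) = 351970*(-1/1677406) - 506834*(-1/4046742) = -175985/838703 + 253417/2023371 = -143541347284/1697007327813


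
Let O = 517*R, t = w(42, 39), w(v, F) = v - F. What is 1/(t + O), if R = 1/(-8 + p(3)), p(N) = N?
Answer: -5/502 ≈ -0.0099602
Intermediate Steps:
R = -⅕ (R = 1/(-8 + 3) = 1/(-5) = -⅕ ≈ -0.20000)
t = 3 (t = 42 - 1*39 = 42 - 39 = 3)
O = -517/5 (O = 517*(-⅕) = -517/5 ≈ -103.40)
1/(t + O) = 1/(3 - 517/5) = 1/(-502/5) = -5/502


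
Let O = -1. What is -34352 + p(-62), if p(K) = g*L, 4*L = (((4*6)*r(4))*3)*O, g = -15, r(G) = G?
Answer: -33272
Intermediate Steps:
L = -72 (L = ((((4*6)*4)*3)*(-1))/4 = (((24*4)*3)*(-1))/4 = ((96*3)*(-1))/4 = (288*(-1))/4 = (1/4)*(-288) = -72)
p(K) = 1080 (p(K) = -15*(-72) = 1080)
-34352 + p(-62) = -34352 + 1080 = -33272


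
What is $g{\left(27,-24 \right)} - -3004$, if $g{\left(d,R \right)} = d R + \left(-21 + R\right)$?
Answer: $2311$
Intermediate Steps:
$g{\left(d,R \right)} = -21 + R + R d$ ($g{\left(d,R \right)} = R d + \left(-21 + R\right) = -21 + R + R d$)
$g{\left(27,-24 \right)} - -3004 = \left(-21 - 24 - 648\right) - -3004 = \left(-21 - 24 - 648\right) + 3004 = -693 + 3004 = 2311$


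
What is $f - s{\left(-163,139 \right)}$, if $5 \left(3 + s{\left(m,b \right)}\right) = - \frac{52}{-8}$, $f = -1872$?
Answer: $- \frac{18703}{10} \approx -1870.3$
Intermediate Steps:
$s{\left(m,b \right)} = - \frac{17}{10}$ ($s{\left(m,b \right)} = -3 + \frac{\left(-52\right) \frac{1}{-8}}{5} = -3 + \frac{\left(-52\right) \left(- \frac{1}{8}\right)}{5} = -3 + \frac{1}{5} \cdot \frac{13}{2} = -3 + \frac{13}{10} = - \frac{17}{10}$)
$f - s{\left(-163,139 \right)} = -1872 - - \frac{17}{10} = -1872 + \frac{17}{10} = - \frac{18703}{10}$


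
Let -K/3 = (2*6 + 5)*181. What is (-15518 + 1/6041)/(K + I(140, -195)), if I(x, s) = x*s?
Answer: 31248079/73561257 ≈ 0.42479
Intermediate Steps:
I(x, s) = s*x
K = -9231 (K = -3*(2*6 + 5)*181 = -3*(12 + 5)*181 = -51*181 = -3*3077 = -9231)
(-15518 + 1/6041)/(K + I(140, -195)) = (-15518 + 1/6041)/(-9231 - 195*140) = (-15518 + 1/6041)/(-9231 - 27300) = -93744237/6041/(-36531) = -93744237/6041*(-1/36531) = 31248079/73561257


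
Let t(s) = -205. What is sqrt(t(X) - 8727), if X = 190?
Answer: 2*I*sqrt(2233) ≈ 94.509*I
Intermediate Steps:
sqrt(t(X) - 8727) = sqrt(-205 - 8727) = sqrt(-8932) = 2*I*sqrt(2233)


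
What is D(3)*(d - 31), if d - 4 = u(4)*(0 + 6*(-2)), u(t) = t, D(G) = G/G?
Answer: -75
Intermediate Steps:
D(G) = 1
d = -44 (d = 4 + 4*(0 + 6*(-2)) = 4 + 4*(0 - 12) = 4 + 4*(-12) = 4 - 48 = -44)
D(3)*(d - 31) = 1*(-44 - 31) = 1*(-75) = -75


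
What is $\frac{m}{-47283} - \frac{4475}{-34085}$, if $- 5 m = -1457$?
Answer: $\frac{201659056}{1611641055} \approx 0.12513$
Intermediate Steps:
$m = \frac{1457}{5}$ ($m = \left(- \frac{1}{5}\right) \left(-1457\right) = \frac{1457}{5} \approx 291.4$)
$\frac{m}{-47283} - \frac{4475}{-34085} = \frac{1457}{5 \left(-47283\right)} - \frac{4475}{-34085} = \frac{1457}{5} \left(- \frac{1}{47283}\right) - - \frac{895}{6817} = - \frac{1457}{236415} + \frac{895}{6817} = \frac{201659056}{1611641055}$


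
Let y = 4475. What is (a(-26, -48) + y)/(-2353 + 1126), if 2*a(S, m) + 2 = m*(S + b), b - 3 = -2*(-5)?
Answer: -4786/1227 ≈ -3.9006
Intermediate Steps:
b = 13 (b = 3 - 2*(-5) = 3 + 10 = 13)
a(S, m) = -1 + m*(13 + S)/2 (a(S, m) = -1 + (m*(S + 13))/2 = -1 + (m*(13 + S))/2 = -1 + m*(13 + S)/2)
(a(-26, -48) + y)/(-2353 + 1126) = ((-1 + (13/2)*(-48) + (½)*(-26)*(-48)) + 4475)/(-2353 + 1126) = ((-1 - 312 + 624) + 4475)/(-1227) = (311 + 4475)*(-1/1227) = 4786*(-1/1227) = -4786/1227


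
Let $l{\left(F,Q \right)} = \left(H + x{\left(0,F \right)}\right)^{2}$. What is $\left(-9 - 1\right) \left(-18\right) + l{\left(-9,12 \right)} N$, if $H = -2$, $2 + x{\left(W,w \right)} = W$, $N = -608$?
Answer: $-9548$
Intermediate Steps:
$x{\left(W,w \right)} = -2 + W$
$l{\left(F,Q \right)} = 16$ ($l{\left(F,Q \right)} = \left(-2 + \left(-2 + 0\right)\right)^{2} = \left(-2 - 2\right)^{2} = \left(-4\right)^{2} = 16$)
$\left(-9 - 1\right) \left(-18\right) + l{\left(-9,12 \right)} N = \left(-9 - 1\right) \left(-18\right) + 16 \left(-608\right) = \left(-10\right) \left(-18\right) - 9728 = 180 - 9728 = -9548$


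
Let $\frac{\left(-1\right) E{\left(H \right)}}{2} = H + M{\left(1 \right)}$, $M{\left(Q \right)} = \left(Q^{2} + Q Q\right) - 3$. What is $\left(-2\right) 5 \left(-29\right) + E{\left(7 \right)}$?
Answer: $278$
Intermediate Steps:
$M{\left(Q \right)} = -3 + 2 Q^{2}$ ($M{\left(Q \right)} = \left(Q^{2} + Q^{2}\right) - 3 = 2 Q^{2} - 3 = -3 + 2 Q^{2}$)
$E{\left(H \right)} = 2 - 2 H$ ($E{\left(H \right)} = - 2 \left(H - \left(3 - 2 \cdot 1^{2}\right)\right) = - 2 \left(H + \left(-3 + 2 \cdot 1\right)\right) = - 2 \left(H + \left(-3 + 2\right)\right) = - 2 \left(H - 1\right) = - 2 \left(-1 + H\right) = 2 - 2 H$)
$\left(-2\right) 5 \left(-29\right) + E{\left(7 \right)} = \left(-2\right) 5 \left(-29\right) + \left(2 - 14\right) = \left(-10\right) \left(-29\right) + \left(2 - 14\right) = 290 - 12 = 278$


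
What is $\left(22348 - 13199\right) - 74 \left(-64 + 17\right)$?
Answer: $12627$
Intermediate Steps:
$\left(22348 - 13199\right) - 74 \left(-64 + 17\right) = \left(22348 - 13199\right) - -3478 = 9149 + 3478 = 12627$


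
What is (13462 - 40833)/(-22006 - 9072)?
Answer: 27371/31078 ≈ 0.88072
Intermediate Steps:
(13462 - 40833)/(-22006 - 9072) = -27371/(-31078) = -27371*(-1/31078) = 27371/31078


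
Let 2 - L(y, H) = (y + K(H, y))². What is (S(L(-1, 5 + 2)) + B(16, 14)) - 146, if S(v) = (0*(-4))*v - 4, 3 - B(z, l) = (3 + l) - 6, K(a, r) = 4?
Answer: -158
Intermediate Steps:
L(y, H) = 2 - (4 + y)² (L(y, H) = 2 - (y + 4)² = 2 - (4 + y)²)
B(z, l) = 6 - l (B(z, l) = 3 - ((3 + l) - 6) = 3 - (-3 + l) = 3 + (3 - l) = 6 - l)
S(v) = -4 (S(v) = 0*v - 4 = 0 - 4 = -4)
(S(L(-1, 5 + 2)) + B(16, 14)) - 146 = (-4 + (6 - 1*14)) - 146 = (-4 + (6 - 14)) - 146 = (-4 - 8) - 146 = -12 - 146 = -158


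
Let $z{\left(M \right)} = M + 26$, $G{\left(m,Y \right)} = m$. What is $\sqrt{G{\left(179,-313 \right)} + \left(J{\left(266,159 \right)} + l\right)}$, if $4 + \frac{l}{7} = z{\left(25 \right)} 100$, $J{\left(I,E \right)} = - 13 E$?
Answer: $2 \sqrt{8446} \approx 183.8$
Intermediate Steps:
$z{\left(M \right)} = 26 + M$
$l = 35672$ ($l = -28 + 7 \left(26 + 25\right) 100 = -28 + 7 \cdot 51 \cdot 100 = -28 + 7 \cdot 5100 = -28 + 35700 = 35672$)
$\sqrt{G{\left(179,-313 \right)} + \left(J{\left(266,159 \right)} + l\right)} = \sqrt{179 + \left(\left(-13\right) 159 + 35672\right)} = \sqrt{179 + \left(-2067 + 35672\right)} = \sqrt{179 + 33605} = \sqrt{33784} = 2 \sqrt{8446}$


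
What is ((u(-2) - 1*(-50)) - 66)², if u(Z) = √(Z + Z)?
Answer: 252 - 64*I ≈ 252.0 - 64.0*I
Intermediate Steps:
u(Z) = √2*√Z (u(Z) = √(2*Z) = √2*√Z)
((u(-2) - 1*(-50)) - 66)² = ((√2*√(-2) - 1*(-50)) - 66)² = ((√2*(I*√2) + 50) - 66)² = ((2*I + 50) - 66)² = ((50 + 2*I) - 66)² = (-16 + 2*I)²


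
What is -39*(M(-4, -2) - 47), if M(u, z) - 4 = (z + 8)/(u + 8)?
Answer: 3237/2 ≈ 1618.5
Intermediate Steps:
M(u, z) = 4 + (8 + z)/(8 + u) (M(u, z) = 4 + (z + 8)/(u + 8) = 4 + (8 + z)/(8 + u))
-39*(M(-4, -2) - 47) = -39*((40 - 2 + 4*(-4))/(8 - 4) - 47) = -39*((40 - 2 - 16)/4 - 47) = -39*((¼)*22 - 47) = -39*(11/2 - 47) = -39*(-83/2) = 3237/2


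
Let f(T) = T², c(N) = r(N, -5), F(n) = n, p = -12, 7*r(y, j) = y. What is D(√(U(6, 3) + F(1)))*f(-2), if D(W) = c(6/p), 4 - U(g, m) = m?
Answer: -2/7 ≈ -0.28571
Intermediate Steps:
r(y, j) = y/7
U(g, m) = 4 - m
c(N) = N/7
D(W) = -1/14 (D(W) = (6/(-12))/7 = (6*(-1/12))/7 = (⅐)*(-½) = -1/14)
D(√(U(6, 3) + F(1)))*f(-2) = -1/14*(-2)² = -1/14*4 = -2/7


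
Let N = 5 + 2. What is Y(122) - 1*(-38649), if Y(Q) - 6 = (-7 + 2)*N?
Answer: 38620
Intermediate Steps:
N = 7
Y(Q) = -29 (Y(Q) = 6 + (-7 + 2)*7 = 6 - 5*7 = 6 - 35 = -29)
Y(122) - 1*(-38649) = -29 - 1*(-38649) = -29 + 38649 = 38620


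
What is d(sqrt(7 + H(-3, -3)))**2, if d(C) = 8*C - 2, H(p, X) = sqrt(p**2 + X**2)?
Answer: 4*(1 - 4*sqrt(7 + 3*sqrt(2)))**2 ≈ 616.23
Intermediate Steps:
H(p, X) = sqrt(X**2 + p**2)
d(C) = -2 + 8*C
d(sqrt(7 + H(-3, -3)))**2 = (-2 + 8*sqrt(7 + sqrt((-3)**2 + (-3)**2)))**2 = (-2 + 8*sqrt(7 + sqrt(9 + 9)))**2 = (-2 + 8*sqrt(7 + sqrt(18)))**2 = (-2 + 8*sqrt(7 + 3*sqrt(2)))**2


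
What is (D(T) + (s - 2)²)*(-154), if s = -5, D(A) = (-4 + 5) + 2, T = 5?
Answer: -8008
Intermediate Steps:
D(A) = 3 (D(A) = 1 + 2 = 3)
(D(T) + (s - 2)²)*(-154) = (3 + (-5 - 2)²)*(-154) = (3 + (-7)²)*(-154) = (3 + 49)*(-154) = 52*(-154) = -8008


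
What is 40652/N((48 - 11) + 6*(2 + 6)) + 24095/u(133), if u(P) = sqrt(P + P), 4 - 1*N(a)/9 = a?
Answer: -40652/729 + 24095*sqrt(266)/266 ≈ 1421.6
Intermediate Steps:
N(a) = 36 - 9*a
u(P) = sqrt(2)*sqrt(P) (u(P) = sqrt(2*P) = sqrt(2)*sqrt(P))
40652/N((48 - 11) + 6*(2 + 6)) + 24095/u(133) = 40652/(36 - 9*((48 - 11) + 6*(2 + 6))) + 24095/((sqrt(2)*sqrt(133))) = 40652/(36 - 9*(37 + 6*8)) + 24095/(sqrt(266)) = 40652/(36 - 9*(37 + 48)) + 24095*(sqrt(266)/266) = 40652/(36 - 9*85) + 24095*sqrt(266)/266 = 40652/(36 - 765) + 24095*sqrt(266)/266 = 40652/(-729) + 24095*sqrt(266)/266 = 40652*(-1/729) + 24095*sqrt(266)/266 = -40652/729 + 24095*sqrt(266)/266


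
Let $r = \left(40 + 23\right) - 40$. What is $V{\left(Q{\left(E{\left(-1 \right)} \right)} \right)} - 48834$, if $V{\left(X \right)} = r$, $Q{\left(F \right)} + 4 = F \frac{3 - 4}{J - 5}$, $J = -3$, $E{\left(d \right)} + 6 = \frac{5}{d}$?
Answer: $-48811$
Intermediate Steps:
$E{\left(d \right)} = -6 + \frac{5}{d}$
$Q{\left(F \right)} = -4 + \frac{F}{8}$ ($Q{\left(F \right)} = -4 + F \frac{3 - 4}{-3 - 5} = -4 + F \left(- \frac{1}{-8}\right) = -4 + F \left(\left(-1\right) \left(- \frac{1}{8}\right)\right) = -4 + F \frac{1}{8} = -4 + \frac{F}{8}$)
$r = 23$ ($r = 63 - 40 = 23$)
$V{\left(X \right)} = 23$
$V{\left(Q{\left(E{\left(-1 \right)} \right)} \right)} - 48834 = 23 - 48834 = -48811$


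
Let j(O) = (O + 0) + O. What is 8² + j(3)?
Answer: 70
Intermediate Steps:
j(O) = 2*O (j(O) = O + O = 2*O)
8² + j(3) = 8² + 2*3 = 64 + 6 = 70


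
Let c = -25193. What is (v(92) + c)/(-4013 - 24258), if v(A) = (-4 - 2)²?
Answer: 25157/28271 ≈ 0.88985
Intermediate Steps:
v(A) = 36 (v(A) = (-6)² = 36)
(v(92) + c)/(-4013 - 24258) = (36 - 25193)/(-4013 - 24258) = -25157/(-28271) = -25157*(-1/28271) = 25157/28271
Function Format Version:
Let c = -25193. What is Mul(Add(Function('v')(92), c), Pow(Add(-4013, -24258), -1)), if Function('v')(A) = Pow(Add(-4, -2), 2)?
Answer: Rational(25157, 28271) ≈ 0.88985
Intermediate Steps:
Function('v')(A) = 36 (Function('v')(A) = Pow(-6, 2) = 36)
Mul(Add(Function('v')(92), c), Pow(Add(-4013, -24258), -1)) = Mul(Add(36, -25193), Pow(Add(-4013, -24258), -1)) = Mul(-25157, Pow(-28271, -1)) = Mul(-25157, Rational(-1, 28271)) = Rational(25157, 28271)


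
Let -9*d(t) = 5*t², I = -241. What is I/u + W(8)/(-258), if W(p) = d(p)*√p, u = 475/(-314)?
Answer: 75674/475 + 320*√2/1161 ≈ 159.70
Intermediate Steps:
d(t) = -5*t²/9
u = -475/314 (u = 475*(-1/314) = -475/314 ≈ -1.5127)
W(p) = -5*p^(5/2)/9 (W(p) = (-5*p²/9)*√p = -5*p^(5/2)/9)
I/u + W(8)/(-258) = -241/(-475/314) - 640*√2/9/(-258) = -241*(-314/475) - 640*√2/9*(-1/258) = 75674/475 - 640*√2/9*(-1/258) = 75674/475 + 320*√2/1161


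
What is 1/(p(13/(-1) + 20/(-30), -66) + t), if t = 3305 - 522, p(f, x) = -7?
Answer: 1/2776 ≈ 0.00036023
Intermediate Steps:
t = 2783
1/(p(13/(-1) + 20/(-30), -66) + t) = 1/(-7 + 2783) = 1/2776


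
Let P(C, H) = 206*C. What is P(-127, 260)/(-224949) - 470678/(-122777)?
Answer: 109090637296/27618563373 ≈ 3.9499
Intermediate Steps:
P(-127, 260)/(-224949) - 470678/(-122777) = (206*(-127))/(-224949) - 470678/(-122777) = -26162*(-1/224949) - 470678*(-1/122777) = 26162/224949 + 470678/122777 = 109090637296/27618563373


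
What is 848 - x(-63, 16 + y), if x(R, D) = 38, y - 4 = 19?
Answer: 810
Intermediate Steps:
y = 23 (y = 4 + 19 = 23)
848 - x(-63, 16 + y) = 848 - 1*38 = 848 - 38 = 810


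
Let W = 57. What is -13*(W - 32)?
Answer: -325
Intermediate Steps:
-13*(W - 32) = -13*(57 - 32) = -13*25 = -325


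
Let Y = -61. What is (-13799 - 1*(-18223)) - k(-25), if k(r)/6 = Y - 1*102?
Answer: 5402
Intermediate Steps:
k(r) = -978 (k(r) = 6*(-61 - 1*102) = 6*(-61 - 102) = 6*(-163) = -978)
(-13799 - 1*(-18223)) - k(-25) = (-13799 - 1*(-18223)) - 1*(-978) = (-13799 + 18223) + 978 = 4424 + 978 = 5402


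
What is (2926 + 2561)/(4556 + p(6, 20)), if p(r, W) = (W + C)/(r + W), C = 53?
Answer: 142662/118529 ≈ 1.2036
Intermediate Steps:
p(r, W) = (53 + W)/(W + r) (p(r, W) = (W + 53)/(r + W) = (53 + W)/(W + r))
(2926 + 2561)/(4556 + p(6, 20)) = (2926 + 2561)/(4556 + (53 + 20)/(20 + 6)) = 5487/(4556 + 73/26) = 5487/(118529/26) = 5487*(26/118529) = 142662/118529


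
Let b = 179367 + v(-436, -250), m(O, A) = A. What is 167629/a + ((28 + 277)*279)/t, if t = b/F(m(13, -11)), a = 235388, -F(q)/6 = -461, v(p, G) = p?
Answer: 55433919609359/42118210228 ≈ 1316.2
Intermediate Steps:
F(q) = 2766 (F(q) = -6*(-461) = 2766)
b = 178931 (b = 179367 - 436 = 178931)
t = 178931/2766 ≈ 64.689
167629/a + ((28 + 277)*279)/t = 167629/235388 + ((28 + 277)*279)/(178931/2766) = 167629*(1/235388) + (305*279)*(2766/178931) = 167629/235388 + 85095*(2766/178931) = 167629/235388 + 235372770/178931 = 55433919609359/42118210228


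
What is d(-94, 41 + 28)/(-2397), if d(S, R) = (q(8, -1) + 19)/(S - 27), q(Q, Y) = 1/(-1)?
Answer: 6/96679 ≈ 6.2061e-5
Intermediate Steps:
q(Q, Y) = -1
d(S, R) = 18/(-27 + S) (d(S, R) = (-1 + 19)/(S - 27) = 18/(-27 + S))
d(-94, 41 + 28)/(-2397) = (18/(-27 - 94))/(-2397) = (18/(-121))*(-1/2397) = (18*(-1/121))*(-1/2397) = -18/121*(-1/2397) = 6/96679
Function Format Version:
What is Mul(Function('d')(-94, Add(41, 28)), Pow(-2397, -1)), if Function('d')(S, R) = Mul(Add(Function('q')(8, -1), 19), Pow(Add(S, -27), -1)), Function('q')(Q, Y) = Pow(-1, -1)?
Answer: Rational(6, 96679) ≈ 6.2061e-5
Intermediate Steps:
Function('q')(Q, Y) = -1
Function('d')(S, R) = Mul(18, Pow(Add(-27, S), -1)) (Function('d')(S, R) = Mul(Add(-1, 19), Pow(Add(S, -27), -1)) = Mul(18, Pow(Add(-27, S), -1)))
Mul(Function('d')(-94, Add(41, 28)), Pow(-2397, -1)) = Mul(Mul(18, Pow(Add(-27, -94), -1)), Pow(-2397, -1)) = Mul(Mul(18, Pow(-121, -1)), Rational(-1, 2397)) = Mul(Mul(18, Rational(-1, 121)), Rational(-1, 2397)) = Mul(Rational(-18, 121), Rational(-1, 2397)) = Rational(6, 96679)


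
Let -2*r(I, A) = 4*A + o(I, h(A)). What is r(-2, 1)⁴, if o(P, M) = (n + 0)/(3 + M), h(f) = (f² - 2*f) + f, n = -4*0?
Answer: 16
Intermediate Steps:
n = 0
h(f) = f² - f
o(P, M) = 0 (o(P, M) = (0 + 0)/(3 + M) = 0/(3 + M) = 0)
r(I, A) = -2*A (r(I, A) = -(4*A + 0)/2 = -2*A)
r(-2, 1)⁴ = (-2*1)⁴ = (-2)⁴ = 16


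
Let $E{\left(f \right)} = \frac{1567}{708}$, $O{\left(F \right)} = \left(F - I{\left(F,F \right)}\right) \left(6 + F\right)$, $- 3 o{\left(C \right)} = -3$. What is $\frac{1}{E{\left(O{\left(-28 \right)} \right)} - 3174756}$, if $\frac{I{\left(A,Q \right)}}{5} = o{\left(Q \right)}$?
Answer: $- \frac{708}{2247725681} \approx -3.1498 \cdot 10^{-7}$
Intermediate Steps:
$o{\left(C \right)} = 1$ ($o{\left(C \right)} = \left(- \frac{1}{3}\right) \left(-3\right) = 1$)
$I{\left(A,Q \right)} = 5$ ($I{\left(A,Q \right)} = 5 \cdot 1 = 5$)
$O{\left(F \right)} = \left(-5 + F\right) \left(6 + F\right)$ ($O{\left(F \right)} = \left(F - 5\right) \left(6 + F\right) = \left(-5 + F\right) \left(6 + F\right)$)
$E{\left(f \right)} = \frac{1567}{708}$ ($E{\left(f \right)} = 1567 \cdot \frac{1}{708} = \frac{1567}{708}$)
$\frac{1}{E{\left(O{\left(-28 \right)} \right)} - 3174756} = \frac{1}{\frac{1567}{708} - 3174756} = \frac{1}{- \frac{2247725681}{708}} = - \frac{708}{2247725681}$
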